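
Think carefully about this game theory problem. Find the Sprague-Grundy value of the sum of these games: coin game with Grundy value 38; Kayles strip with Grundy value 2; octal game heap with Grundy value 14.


By the Sprague-Grundy theorem, the Grundy value of a sum of games is the XOR of individual Grundy values.
coin game: Grundy value = 38. Running XOR: 0 XOR 38 = 38
Kayles strip: Grundy value = 2. Running XOR: 38 XOR 2 = 36
octal game heap: Grundy value = 14. Running XOR: 36 XOR 14 = 42
The combined Grundy value is 42.

42


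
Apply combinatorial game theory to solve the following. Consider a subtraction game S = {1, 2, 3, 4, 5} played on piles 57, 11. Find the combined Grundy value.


Subtraction set: {1, 2, 3, 4, 5}
For this subtraction set, G(n) = n mod 6 (period = max + 1 = 6).
Pile 1 (size 57): G(57) = 57 mod 6 = 3
Pile 2 (size 11): G(11) = 11 mod 6 = 5
Total Grundy value = XOR of all: 3 XOR 5 = 6

6


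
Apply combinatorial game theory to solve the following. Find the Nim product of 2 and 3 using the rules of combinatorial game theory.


Nim multiplication is bilinear over XOR: (u XOR v) * w = (u*w) XOR (v*w).
So we split each operand into its bit components and XOR the pairwise Nim products.
2 = 2 (as XOR of powers of 2).
3 = 1 + 2 (as XOR of powers of 2).
Using the standard Nim-product table on single bits:
  2*2 = 3,   2*4 = 8,   2*8 = 12,
  4*4 = 6,   4*8 = 11,  8*8 = 13,
and  1*x = x (identity), k*l = l*k (commutative).
Pairwise Nim products:
  2 * 1 = 2
  2 * 2 = 3
XOR them: 2 XOR 3 = 1.
Result: 2 * 3 = 1 (in Nim).

1


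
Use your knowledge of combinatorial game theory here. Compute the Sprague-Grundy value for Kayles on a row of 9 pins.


Kayles: a move removes 1 or 2 adjacent pins from a contiguous row.
Removing pins from a row of k leaves two independent rows (a, b) with a + b = k - 1 (one pin) or a + b = k - 2 (two pins); an end removal gives a = 0.
By Sprague-Grundy, G(k) = mex{ G(a) XOR G(b) } over all these splits. G(0) = 0.
G(1): splits (0,0):0^0=0 -> mex({0}) = 1
G(2): splits (0,1):0^1=1 (0,0):0^0=0 -> mex({0, 1}) = 2
G(3): splits (0,2):0^2=2 (1,1):1^1=0 (0,1):0^1=1 -> mex({0, 1, 2}) = 3
G(4): splits (0,3):0^3=3 (1,2):1^2=3 (0,2):0^2=2 (1,1):1^1=0 -> mex({0, 2, 3}) = 1
G(5): splits (0,4):0^1=1 (1,3):1^3=2 (2,2):2^2=0 (0,3):0^3=3 (1,2):1^2=3 -> mex({0, 1, 2, 3}) = 4
G(6) = mex({0, 1, 2, 4}) = 3
G(7) = mex({0, 1, 3, 4, 5}) = 2
G(8) = mex({0, 2, 3, 5, 6}) = 1
G(9) = mex({0, 1, 2, 3, 6, 7}) = 4
Therefore G(9) = 4.

4


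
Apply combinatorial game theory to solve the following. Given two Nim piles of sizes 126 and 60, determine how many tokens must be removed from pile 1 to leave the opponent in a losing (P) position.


Piles: 126 and 60
Current XOR: 126 XOR 60 = 66 (non-zero, so this is an N-position).
To make the XOR zero, we need to find a move that balances the piles.
For pile 1 (size 126): target = 126 XOR 66 = 60
We reduce pile 1 from 126 to 60.
Tokens removed: 126 - 60 = 66
Verification: 60 XOR 60 = 0

66


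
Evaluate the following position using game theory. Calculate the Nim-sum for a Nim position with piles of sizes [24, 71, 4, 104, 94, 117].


We need the XOR (exclusive or) of all pile sizes.
After XOR-ing pile 1 (size 24): 0 XOR 24 = 24
After XOR-ing pile 2 (size 71): 24 XOR 71 = 95
After XOR-ing pile 3 (size 4): 95 XOR 4 = 91
After XOR-ing pile 4 (size 104): 91 XOR 104 = 51
After XOR-ing pile 5 (size 94): 51 XOR 94 = 109
After XOR-ing pile 6 (size 117): 109 XOR 117 = 24
The Nim-value of this position is 24.

24


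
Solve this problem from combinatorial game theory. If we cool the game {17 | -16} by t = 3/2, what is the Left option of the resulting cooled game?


Original game: {17 | -16} (a switch {a | b} with a > b).
Cooling by t (for t below the temperature (a - b)/2 = 33/2) taxes each move by t: {a | b} cooled by t is {a - t | b + t}.
Cooling amount: t = 3/2
Cooled Left option: 17 - 3/2 = 31/2
Cooled Right option: -16 + 3/2 = -29/2
Cooled game: {31/2 | -29/2}
Left option = 31/2

31/2


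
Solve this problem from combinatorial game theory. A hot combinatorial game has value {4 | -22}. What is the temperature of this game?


The game is {4 | -22}, a switch {a | b} with numbers a > b.
Cooling {a | b} by t gives {a - t | b + t}, which stops being hot when a - t = b + t, i.e. at t = (a - b)/2. So the temperature of a switch is (a - b)/2.
Temperature = (Left option - Right option) / 2
= (4 - (-22)) / 2
= 26 / 2
= 13

13


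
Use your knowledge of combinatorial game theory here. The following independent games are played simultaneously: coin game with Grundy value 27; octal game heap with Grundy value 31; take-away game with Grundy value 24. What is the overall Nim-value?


By the Sprague-Grundy theorem, the Grundy value of a sum of games is the XOR of individual Grundy values.
coin game: Grundy value = 27. Running XOR: 0 XOR 27 = 27
octal game heap: Grundy value = 31. Running XOR: 27 XOR 31 = 4
take-away game: Grundy value = 24. Running XOR: 4 XOR 24 = 28
The combined Grundy value is 28.

28


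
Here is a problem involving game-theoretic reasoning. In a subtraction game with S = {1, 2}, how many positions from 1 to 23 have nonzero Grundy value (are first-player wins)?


Subtraction set S = {1, 2}, so G(n) = n mod 3.
G(n) = 0 when n is a multiple of 3.
Multiples of 3 in [1, 23]: 7
N-positions (nonzero Grundy) = 23 - 7 = 16

16


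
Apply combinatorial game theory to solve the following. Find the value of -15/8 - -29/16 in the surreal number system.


x = -15/8, y = -29/16
Converting to common denominator: 16
x = -30/16, y = -29/16
x - y = -15/8 - -29/16 = -1/16

-1/16


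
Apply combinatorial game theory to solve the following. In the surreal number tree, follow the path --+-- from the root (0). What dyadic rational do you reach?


Sign expansion: --+--
Rule: track bounds (lo, hi), initially (-inf, +inf). On '+', the current value becomes lo and we move to the simplest number in (value, hi): value + 1 if hi = +inf, otherwise the midpoint (value + hi)/2. On '-', the current value becomes hi and we move to value - 1 if lo = -inf, otherwise the midpoint (lo + value)/2.
Start at 0.
Step 1: sign = -, move left. Bounds: (-inf, 0). Value = -1
Step 2: sign = -, move left. Bounds: (-inf, -1). Value = -2
Step 3: sign = +, move right. Bounds: (-2, -1). Value = -3/2
Step 4: sign = -, move left. Bounds: (-2, -3/2). Value = -7/4
Step 5: sign = -, move left. Bounds: (-2, -7/4). Value = -15/8
The surreal number with sign expansion --+-- is -15/8.

-15/8


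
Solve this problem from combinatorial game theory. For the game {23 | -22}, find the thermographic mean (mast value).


Game = {23 | -22}, a switch {a | b} with numbers a > b.
Its thermograph has left wall a - t and right wall b + t, which meet at t = (a - b)/2, where both equal (a + b)/2. So the mast (mean value) is at (a + b)/2.
Mean = (23 + (-22))/2 = 1/2 = 1/2

1/2


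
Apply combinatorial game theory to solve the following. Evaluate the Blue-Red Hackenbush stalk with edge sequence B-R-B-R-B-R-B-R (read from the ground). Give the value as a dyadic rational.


Edges (from ground): B-R-B-R-B-R-B-R
By Berlekamp's sign-expansion rule, a Blue-Red Hackenbush stalk has the value of the surreal number whose sign sequence is the edge sequence with B -> + and R -> -.
Sign sequence: +-+-+-+-
Trace the sign expansion in the surreal number tree, starting from 0:
Edge 1: B (sign +) -> bounds (0, +inf), value = 1
Edge 2: R (sign -) -> bounds (0, 1), value = 1/2
Edge 3: B (sign +) -> bounds (1/2, 1), value = 3/4
Edge 4: R (sign -) -> bounds (1/2, 3/4), value = 5/8
Edge 5: B (sign +) -> bounds (5/8, 3/4), value = 11/16
Edge 6: R (sign -) -> bounds (5/8, 11/16), value = 21/32
Edge 7: B (sign +) -> bounds (21/32, 11/16), value = 43/64
Edge 8: R (sign -) -> bounds (21/32, 43/64), value = 85/128
Game value = 85/128

85/128


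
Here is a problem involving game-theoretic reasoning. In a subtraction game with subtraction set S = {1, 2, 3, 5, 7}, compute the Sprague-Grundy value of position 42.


The subtraction set is S = {1, 2, 3, 5, 7}.
G(k) = mex{ G(k - s) : s in S, s <= k }. We compute iteratively: G(0) = 0.
G(1) = mex({0}) = 1
G(2) = mex({0, 1}) = 2
G(3) = mex({0, 1, 2}) = 3
G(4) = mex({1, 2, 3}) = 0
G(5) = mex({0, 2, 3}) = 1
G(6) = mex({0, 1, 3}) = 2
G(7) = mex({0, 1, 2}) = 3
G(8) = mex({1, 2, 3}) = 0
G(9) = mex({0, 2, 3}) = 1
G(10) = mex({0, 1, 3}) = 2
Observe that G(4)..G(10) = 0, 1, 2, 3, 0, 1, 2 repeats G(0)..G(6) = 0, 1, 2, 3, 0, 1, 2.
For k >= max(S) = 7, G(k) is determined by the previous 7 values G(k-7)..G(k-1); a window of 7 consecutive values has recurred shifted by 4, so by induction G(k + 4) = G(k) for all k >= 0: the sequence is periodic from the start with period 4.
One period: G(0..3) = 0, 1, 2, 3.
42 mod 4 = 2, so G(42) = G(2) = 2.

2


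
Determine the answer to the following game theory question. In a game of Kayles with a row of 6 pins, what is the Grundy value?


Kayles: a move removes 1 or 2 adjacent pins from a contiguous row.
Removing pins from a row of k leaves two independent rows (a, b) with a + b = k - 1 (one pin) or a + b = k - 2 (two pins); an end removal gives a = 0.
By Sprague-Grundy, G(k) = mex{ G(a) XOR G(b) } over all these splits. G(0) = 0.
G(1): splits (0,0):0^0=0 -> mex({0}) = 1
G(2): splits (0,1):0^1=1 (0,0):0^0=0 -> mex({0, 1}) = 2
G(3): splits (0,2):0^2=2 (1,1):1^1=0 (0,1):0^1=1 -> mex({0, 1, 2}) = 3
G(4): splits (0,3):0^3=3 (1,2):1^2=3 (0,2):0^2=2 (1,1):1^1=0 -> mex({0, 2, 3}) = 1
G(5): splits (0,4):0^1=1 (1,3):1^3=2 (2,2):2^2=0 (0,3):0^3=3 (1,2):1^2=3 -> mex({0, 1, 2, 3}) = 4
G(6) = mex({0, 1, 2, 4}) = 3
Therefore G(6) = 3.

3


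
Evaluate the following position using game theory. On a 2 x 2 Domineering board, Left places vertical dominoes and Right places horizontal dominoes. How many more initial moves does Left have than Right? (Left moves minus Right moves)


Board is 2 x 2 (rows x cols).
Left (vertical) placements: (rows-1) * cols = 1 * 2 = 2
Right (horizontal) placements: rows * (cols-1) = 2 * 1 = 2
Advantage = Left - Right = 2 - 2 = 0

0


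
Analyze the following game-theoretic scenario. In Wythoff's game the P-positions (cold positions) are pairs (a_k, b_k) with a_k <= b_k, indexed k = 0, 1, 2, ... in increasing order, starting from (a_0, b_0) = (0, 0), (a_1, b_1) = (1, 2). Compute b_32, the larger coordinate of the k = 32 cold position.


By Wythoff's theorem, a_k = floor(k * phi) and b_k = floor(k * phi^2) = a_k + k, where phi = (1 + sqrt(5))/2 is the golden ratio.
phi = (1 + sqrt(5))/2 = 1.618034
phi^2 = phi + 1 = 2.618034
k = 32
k * phi^2 = 32 * 2.618034 = 83.777088
b_32 = floor(k * phi^2) = 83 (check: a_32 + k = 51 + 32 = 83)

83


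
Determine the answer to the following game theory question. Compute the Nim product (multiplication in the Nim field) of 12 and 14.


Nim multiplication is bilinear over XOR: (u XOR v) * w = (u*w) XOR (v*w).
So we split each operand into its bit components and XOR the pairwise Nim products.
12 = 4 + 8 (as XOR of powers of 2).
14 = 2 + 4 + 8 (as XOR of powers of 2).
Using the standard Nim-product table on single bits:
  2*2 = 3,   2*4 = 8,   2*8 = 12,
  4*4 = 6,   4*8 = 11,  8*8 = 13,
and  1*x = x (identity), k*l = l*k (commutative).
Pairwise Nim products:
  4 * 2 = 8
  4 * 4 = 6
  4 * 8 = 11
  8 * 2 = 12
  8 * 4 = 11
  8 * 8 = 13
XOR them: 8 XOR 6 XOR 11 XOR 12 XOR 11 XOR 13 = 15.
Result: 12 * 14 = 15 (in Nim).

15


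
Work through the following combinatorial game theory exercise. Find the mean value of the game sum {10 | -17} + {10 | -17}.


G1 = {10 | -17}, G2 = {10 | -17}
Each is a switch {a | b} with numbers a > b; its mean value is (a + b)/2, and mean value is additive over game sums: m(G1 + G2) = m(G1) + m(G2).
Mean of G1 = (10 + (-17))/2 = -7/2 = -7/2
Mean of G2 = (10 + (-17))/2 = -7/2 = -7/2
Mean of G1 + G2 = -7/2 + -7/2 = -7

-7


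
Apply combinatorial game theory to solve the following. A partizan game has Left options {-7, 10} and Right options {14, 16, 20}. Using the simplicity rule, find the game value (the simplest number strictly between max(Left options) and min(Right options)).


Left options: {-7, 10}, max = 10
Right options: {14, 16, 20}, min = 14
All options are numbers and max(Left) < min(Right), so by the simplicity theorem the value is the simplest (earliest-born) number strictly between 10 and 14.
Integers 11 through 13 all lie strictly between 10 and 14.
Among integers, the simplest (lowest birthday = smallest |n|; 0 is born on day 0, +-n on day n) is 11.
No non-integer in the interval can be simpler: if x is a non-integer in the interval, then floor(x) or ceil(x) also lies in the interval (the interval contains an integer), and both are proper prefixes of x's sign expansion, i.e. born earlier. So the game value is 11.
Game value = 11

11


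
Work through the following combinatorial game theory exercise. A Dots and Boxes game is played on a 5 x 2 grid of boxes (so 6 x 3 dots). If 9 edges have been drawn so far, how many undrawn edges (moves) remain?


Grid: 5 x 2 boxes, i.e. 6 rows and 3 columns of dots.
Horizontal edges: (rows + 1) * cols = 6 * 2 = 12
Vertical edges: rows * (cols + 1) = 5 * 3 = 15
Total edges: 12 + 15 = 27
Edges drawn: 9
Remaining: 27 - 9 = 18

18


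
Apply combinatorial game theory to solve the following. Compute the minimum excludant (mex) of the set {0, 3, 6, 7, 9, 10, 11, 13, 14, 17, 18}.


Set = {0, 3, 6, 7, 9, 10, 11, 13, 14, 17, 18}
0 is in the set.
1 is NOT in the set. This is the mex.
mex = 1

1


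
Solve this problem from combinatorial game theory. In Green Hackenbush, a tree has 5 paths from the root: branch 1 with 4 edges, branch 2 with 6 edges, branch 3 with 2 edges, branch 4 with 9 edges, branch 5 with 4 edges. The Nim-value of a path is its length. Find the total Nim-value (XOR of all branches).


The tree has 5 branches from the ground vertex.
In Green Hackenbush, the Nim-value of a simple path of length k is k.
Branch 1: length 4, Nim-value = 4
Branch 2: length 6, Nim-value = 6
Branch 3: length 2, Nim-value = 2
Branch 4: length 9, Nim-value = 9
Branch 5: length 4, Nim-value = 4
Total Nim-value = XOR of all branch values:
0 XOR 4 = 4
4 XOR 6 = 2
2 XOR 2 = 0
0 XOR 9 = 9
9 XOR 4 = 13
Nim-value of the tree = 13

13


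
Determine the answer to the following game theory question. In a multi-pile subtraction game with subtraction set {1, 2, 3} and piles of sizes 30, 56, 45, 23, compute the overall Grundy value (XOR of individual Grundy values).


Subtraction set: {1, 2, 3}
For this subtraction set, G(n) = n mod 4 (period = max + 1 = 4).
Pile 1 (size 30): G(30) = 30 mod 4 = 2
Pile 2 (size 56): G(56) = 56 mod 4 = 0
Pile 3 (size 45): G(45) = 45 mod 4 = 1
Pile 4 (size 23): G(23) = 23 mod 4 = 3
Total Grundy value = XOR of all: 2 XOR 0 XOR 1 XOR 3 = 0

0


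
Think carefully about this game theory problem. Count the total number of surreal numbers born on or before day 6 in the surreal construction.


Day 0: {|} = 0 is born. Count = 1.
Day n: the number of surreal numbers born by day n is 2^(n+1) - 1.
By day 0: 2^1 - 1 = 1
By day 1: 2^2 - 1 = 3
By day 2: 2^3 - 1 = 7
By day 3: 2^4 - 1 = 15
By day 4: 2^5 - 1 = 31
By day 5: 2^6 - 1 = 63
By day 6: 2^7 - 1 = 127
By day 6: 127 surreal numbers.

127


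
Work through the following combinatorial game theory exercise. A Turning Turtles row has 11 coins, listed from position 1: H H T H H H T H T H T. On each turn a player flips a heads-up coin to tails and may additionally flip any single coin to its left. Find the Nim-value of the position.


Coins: H H T H H H T H T H T
Key fact: a single head at position k behaves exactly like a Nim heap of size k (turning it to T and optionally flipping a coin at j < k corresponds to moving the heap from k to j, or to 0), and heads combine as a disjunctive sum (two heads at the same place would cancel, matching j XOR j = 0). So the Nim-value is the XOR of the 1-indexed positions of the heads.
Face-up positions (1-indexed): [1, 2, 4, 5, 6, 8, 10]
XOR 0 with 1: 0 XOR 1 = 1
XOR 1 with 2: 1 XOR 2 = 3
XOR 3 with 4: 3 XOR 4 = 7
XOR 7 with 5: 7 XOR 5 = 2
XOR 2 with 6: 2 XOR 6 = 4
XOR 4 with 8: 4 XOR 8 = 12
XOR 12 with 10: 12 XOR 10 = 6
Nim-value = 6

6


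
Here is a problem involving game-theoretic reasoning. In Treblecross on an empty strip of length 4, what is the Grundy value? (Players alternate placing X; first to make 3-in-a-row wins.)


Treblecross: place X on empty cells; 3-in-a-row wins.
Playing within two cells of an existing X lets the opponent win at once, so sensible play treats the cells i-2..i+2 around each X as dead. The player left with no safe cell loses, so this is a normal-play take-away game on strips of safe cells.
Placing X at cell i (0-indexed) of a strip of k safe cells leaves independent strips of sizes max(0, i-2) and max(0, k-i-3). Hence G(k) = mex{ G(max(0,i-2)) XOR G(max(0,k-i-3)) : 0 <= i < k }, with G(0) = 0.
G(1): splits (0,0):0^0=0 -> mex({0}) = 1
G(2): splits (0,0):0^0=0 -> mex({0}) = 1
G(3): splits (0,0):0^0=0 -> mex({0}) = 1
G(4): splits (0,1):0^1=1 (0,0):0^0=0 -> mex({0, 1}) = 2
Therefore G(4) = 2.

2


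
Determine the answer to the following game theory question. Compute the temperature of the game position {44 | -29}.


The game is {44 | -29}, a switch {a | b} with numbers a > b.
Cooling {a | b} by t gives {a - t | b + t}, which stops being hot when a - t = b + t, i.e. at t = (a - b)/2. So the temperature of a switch is (a - b)/2.
Temperature = (Left option - Right option) / 2
= (44 - (-29)) / 2
= 73 / 2
= 73/2

73/2


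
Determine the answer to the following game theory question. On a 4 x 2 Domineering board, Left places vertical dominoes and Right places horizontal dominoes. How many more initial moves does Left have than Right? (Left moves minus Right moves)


Board is 4 x 2 (rows x cols).
Left (vertical) placements: (rows-1) * cols = 3 * 2 = 6
Right (horizontal) placements: rows * (cols-1) = 4 * 1 = 4
Advantage = Left - Right = 6 - 4 = 2

2


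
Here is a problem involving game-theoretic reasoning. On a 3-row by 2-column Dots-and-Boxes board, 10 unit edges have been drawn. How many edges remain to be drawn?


Grid: 3 x 2 boxes, i.e. 4 rows and 3 columns of dots.
Horizontal edges: (rows + 1) * cols = 4 * 2 = 8
Vertical edges: rows * (cols + 1) = 3 * 3 = 9
Total edges: 8 + 9 = 17
Edges drawn: 10
Remaining: 17 - 10 = 7

7


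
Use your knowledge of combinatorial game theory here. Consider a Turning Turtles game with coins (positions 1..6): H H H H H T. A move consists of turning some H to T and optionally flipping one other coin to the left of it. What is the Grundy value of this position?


Coins: H H H H H T
Key fact: a single head at position k behaves exactly like a Nim heap of size k (turning it to T and optionally flipping a coin at j < k corresponds to moving the heap from k to j, or to 0), and heads combine as a disjunctive sum (two heads at the same place would cancel, matching j XOR j = 0). So the Nim-value is the XOR of the 1-indexed positions of the heads.
Face-up positions (1-indexed): [1, 2, 3, 4, 5]
XOR 0 with 1: 0 XOR 1 = 1
XOR 1 with 2: 1 XOR 2 = 3
XOR 3 with 3: 3 XOR 3 = 0
XOR 0 with 4: 0 XOR 4 = 4
XOR 4 with 5: 4 XOR 5 = 1
Nim-value = 1

1


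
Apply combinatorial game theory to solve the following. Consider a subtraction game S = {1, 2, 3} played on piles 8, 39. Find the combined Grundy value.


Subtraction set: {1, 2, 3}
For this subtraction set, G(n) = n mod 4 (period = max + 1 = 4).
Pile 1 (size 8): G(8) = 8 mod 4 = 0
Pile 2 (size 39): G(39) = 39 mod 4 = 3
Total Grundy value = XOR of all: 0 XOR 3 = 3

3


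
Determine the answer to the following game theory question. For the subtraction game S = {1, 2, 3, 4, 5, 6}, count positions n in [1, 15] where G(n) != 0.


Subtraction set S = {1, 2, 3, 4, 5, 6}, so G(n) = n mod 7.
G(n) = 0 when n is a multiple of 7.
Multiples of 7 in [1, 15]: 2
N-positions (nonzero Grundy) = 15 - 2 = 13

13


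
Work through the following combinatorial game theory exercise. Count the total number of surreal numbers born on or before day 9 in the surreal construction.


Day 0: {|} = 0 is born. Count = 1.
Day n: the number of surreal numbers born by day n is 2^(n+1) - 1.
By day 0: 2^1 - 1 = 1
By day 1: 2^2 - 1 = 3
By day 2: 2^3 - 1 = 7
By day 3: 2^4 - 1 = 15
By day 4: 2^5 - 1 = 31
By day 5: 2^6 - 1 = 63
By day 6: 2^7 - 1 = 127
By day 7: 2^8 - 1 = 255
By day 8: 2^9 - 1 = 511
By day 9: 2^10 - 1 = 1023
By day 9: 1023 surreal numbers.

1023


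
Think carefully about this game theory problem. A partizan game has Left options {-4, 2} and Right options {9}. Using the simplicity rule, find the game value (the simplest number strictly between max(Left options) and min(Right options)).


Left options: {-4, 2}, max = 2
Right options: {9}, min = 9
All options are numbers and max(Left) < min(Right), so by the simplicity theorem the value is the simplest (earliest-born) number strictly between 2 and 9.
Integers 3 through 8 all lie strictly between 2 and 9.
Among integers, the simplest (lowest birthday = smallest |n|; 0 is born on day 0, +-n on day n) is 3.
No non-integer in the interval can be simpler: if x is a non-integer in the interval, then floor(x) or ceil(x) also lies in the interval (the interval contains an integer), and both are proper prefixes of x's sign expansion, i.e. born earlier. So the game value is 3.
Game value = 3

3


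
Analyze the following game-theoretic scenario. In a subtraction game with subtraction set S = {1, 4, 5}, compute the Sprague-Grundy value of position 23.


The subtraction set is S = {1, 4, 5}.
G(k) = mex{ G(k - s) : s in S, s <= k }. We compute iteratively: G(0) = 0.
G(1) = mex({0}) = 1
G(2) = mex({1}) = 0
G(3) = mex({0}) = 1
G(4) = mex({0, 1}) = 2
G(5) = mex({0, 1, 2}) = 3
G(6) = mex({0, 1, 3}) = 2
G(7) = mex({0, 1, 2}) = 3
G(8) = mex({1, 2, 3}) = 0
G(9) = mex({0, 2, 3}) = 1
G(10) = mex({1, 2, 3}) = 0
G(11) = mex({0, 2, 3}) = 1
G(12) = mex({0, 1, 3}) = 2
Observe that G(8)..G(12) = 0, 1, 0, 1, 2 repeats G(0)..G(4) = 0, 1, 0, 1, 2.
For k >= max(S) = 5, G(k) is determined by the previous 5 values G(k-5)..G(k-1); a window of 5 consecutive values has recurred shifted by 8, so by induction G(k + 8) = G(k) for all k >= 0: the sequence is periodic from the start with period 8.
One period: G(0..7) = 0, 1, 0, 1, 2, 3, 2, 3.
23 mod 8 = 7, so G(23) = G(7) = 3.

3


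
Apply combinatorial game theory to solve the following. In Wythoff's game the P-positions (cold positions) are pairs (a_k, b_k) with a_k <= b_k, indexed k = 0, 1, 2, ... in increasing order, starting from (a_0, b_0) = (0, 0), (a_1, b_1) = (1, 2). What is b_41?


By Wythoff's theorem, a_k = floor(k * phi) and b_k = floor(k * phi^2) = a_k + k, where phi = (1 + sqrt(5))/2 is the golden ratio.
phi = (1 + sqrt(5))/2 = 1.618034
phi^2 = phi + 1 = 2.618034
k = 41
k * phi^2 = 41 * 2.618034 = 107.339394
b_41 = floor(k * phi^2) = 107 (check: a_41 + k = 66 + 41 = 107)

107


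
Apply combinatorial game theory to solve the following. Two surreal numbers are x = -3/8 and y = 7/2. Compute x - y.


x = -3/8, y = 7/2
Converting to common denominator: 8
x = -3/8, y = 28/8
x - y = -3/8 - 7/2 = -31/8

-31/8


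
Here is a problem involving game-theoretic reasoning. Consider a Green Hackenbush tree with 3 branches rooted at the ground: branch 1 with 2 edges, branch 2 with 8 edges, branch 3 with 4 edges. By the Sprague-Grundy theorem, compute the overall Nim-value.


The tree has 3 branches from the ground vertex.
In Green Hackenbush, the Nim-value of a simple path of length k is k.
Branch 1: length 2, Nim-value = 2
Branch 2: length 8, Nim-value = 8
Branch 3: length 4, Nim-value = 4
Total Nim-value = XOR of all branch values:
0 XOR 2 = 2
2 XOR 8 = 10
10 XOR 4 = 14
Nim-value of the tree = 14

14


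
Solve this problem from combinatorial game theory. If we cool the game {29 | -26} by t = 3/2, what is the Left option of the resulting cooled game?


Original game: {29 | -26} (a switch {a | b} with a > b).
Cooling by t (for t below the temperature (a - b)/2 = 55/2) taxes each move by t: {a | b} cooled by t is {a - t | b + t}.
Cooling amount: t = 3/2
Cooled Left option: 29 - 3/2 = 55/2
Cooled Right option: -26 + 3/2 = -49/2
Cooled game: {55/2 | -49/2}
Left option = 55/2

55/2


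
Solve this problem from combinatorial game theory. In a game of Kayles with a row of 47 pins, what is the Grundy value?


Kayles: a move removes 1 or 2 adjacent pins from a contiguous row.
Removing pins from a row of k leaves two independent rows (a, b) with a + b = k - 1 (one pin) or a + b = k - 2 (two pins); an end removal gives a = 0.
By Sprague-Grundy, G(k) = mex{ G(a) XOR G(b) } over all these splits. G(0) = 0.
G(1): splits (0,0):0^0=0 -> mex({0}) = 1
G(2): splits (0,1):0^1=1 (0,0):0^0=0 -> mex({0, 1}) = 2
G(3): splits (0,2):0^2=2 (1,1):1^1=0 (0,1):0^1=1 -> mex({0, 1, 2}) = 3
G(4): splits (0,3):0^3=3 (1,2):1^2=3 (0,2):0^2=2 (1,1):1^1=0 -> mex({0, 2, 3}) = 1
G(5): splits (0,4):0^1=1 (1,3):1^3=2 (2,2):2^2=0 (0,3):0^3=3 (1,2):1^2=3 -> mex({0, 1, 2, 3}) = 4
G(6) = mex({0, 1, 2, 4}) = 3
G(7) = mex({0, 1, 3, 4, 5}) = 2
G(8) = mex({0, 2, 3, 5, 6}) = 1
G(9) = mex({0, 1, 2, 3, 6, 7}) = 4
G(10) = mex({0, 1, 3, 4, 5, 7}) = 2
G(11) = mex({0, 1, 2, 3, 4, 5}) = 6
G(12) = mex({0, 1, 2, 3, 5, 6, 7}) = 4
G(13) = mex({0, 2, 3, 4, 6, 7}) = 1
G(14) = mex({0, 1, 4, 5, 6, 7}) = 2
G(15) = mex({0, 1, 2, 3, 4, 5, 6}) = 7
G(16) = mex({0, 2, 3, 5, 6, 7}) = 1
G(17) = mex({0, 1, 2, 3, 5, 6, 7}) = 4
G(18) = mex({0, 1, 2, 4, 5, 6}) = 3
G(19) = mex({0, 1, 3, 4, 5, 7}) = 2
G(20) = mex({0, 2, 3, 4, 5, 6, 7}) = 1
G(21) = mex({0, 1, 2, 3, 5, 6, 7}) = 4
G(22) = mex({0, 1, 2, 3, 4, 5, 7}) = 6
G(23) = mex({0, 1, 2, 3, 4, 5, 6}) = 7
G(24) = mex({0, 1, 2, 3, 5, 6, 7}) = 4
G(25) = mex({0, 2, 3, 4, 6, 7}) = 1
G(26) = mex({0, 1, 3, 4, 5, 6, 7}) = 2
G(27) = mex({0, 1, 2, 3, 4, 5, 6, 7}) = 8
G(28) = mex({0, 1, 2, 3, 4, 6, 7, 8}) = 5
G(29) = mex({0, 1, 2, 3, 5, 6, 7, 8, 9}) = 4
G(30) = mex({0, 1, 2, 3, 4, 5, 6, 9, 10}) = 7
G(31) = mex({0, 1, 3, 4, 5, 7, 10, 11}) = 2
G(32) = mex({0, 2, 3, 4, 5, 6, 7, 9, 11}) = 1
G(33) = mex({0, 1, 2, 3, 4, 5, 6, 7, 9, 12}) = 8
G(34) = mex({0, 1, 2, 3, 4, 5, 7, 8, 11, 12}) = 6
G(35) = mex({0, 1, 2, 3, 4, 5, 6, 8, 9, 10, 11}) = 7
G(36) = mex({0, 1, 2, 3, 5, 6, 7, 9, 10}) = 4
G(37) = mex({0, 2, 3, 4, 6, 7, 9, 10, 11, 12}) = 1
G(38) = mex({0, 1, 3, 4, 5, 6, 7, 9, 10, 11, 12}) = 2
G(39) = mex({0, 1, 2, 4, 5, 6, 7, 9, 10, 12, 14}) = 3
G(40) = mex({0, 2, 3, 4, 6, 7, 11, 12, 14}) = 1
G(41) = mex({0, 1, 2, 3, 5, 6, 7, 9, 10, 11, 12}) = 4
G(42) = mex({0, 1, 2, 3, 4, 5, 6, 9, 10}) = 7
G(43) = mex({0, 1, 3, 4, 5, 7, 9, 10, 12, 15}) = 2
G(44) = mex({0, 2, 3, 4, 5, 6, 7, 9, 10, 12, 15}) = 1
G(45) = mex({0, 1, 2, 3, 4, 5, 6, 7, 9, 10, 12, 14}) = 8
G(46) = mex({0, 1, 3, 4, 5, 7, 8, 11, 12, 14}) = 2
G(47) = mex({0, 1, 2, 3, 4, 5, 6, 8, 9, 10, 11, 12}) = 7
Therefore G(47) = 7.

7


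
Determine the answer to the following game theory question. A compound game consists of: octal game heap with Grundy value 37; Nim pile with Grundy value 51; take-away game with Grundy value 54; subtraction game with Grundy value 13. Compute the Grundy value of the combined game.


By the Sprague-Grundy theorem, the Grundy value of a sum of games is the XOR of individual Grundy values.
octal game heap: Grundy value = 37. Running XOR: 0 XOR 37 = 37
Nim pile: Grundy value = 51. Running XOR: 37 XOR 51 = 22
take-away game: Grundy value = 54. Running XOR: 22 XOR 54 = 32
subtraction game: Grundy value = 13. Running XOR: 32 XOR 13 = 45
The combined Grundy value is 45.

45


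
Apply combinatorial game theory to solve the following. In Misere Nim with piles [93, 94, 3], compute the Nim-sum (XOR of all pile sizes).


We need the XOR (exclusive or) of all pile sizes.
After XOR-ing pile 1 (size 93): 0 XOR 93 = 93
After XOR-ing pile 2 (size 94): 93 XOR 94 = 3
After XOR-ing pile 3 (size 3): 3 XOR 3 = 0
The Nim-value of this position is 0.

0


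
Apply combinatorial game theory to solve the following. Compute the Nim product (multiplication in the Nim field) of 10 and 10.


Nim multiplication is bilinear over XOR: (u XOR v) * w = (u*w) XOR (v*w).
So we split each operand into its bit components and XOR the pairwise Nim products.
10 = 2 + 8 (as XOR of powers of 2).
10 = 2 + 8 (as XOR of powers of 2).
Using the standard Nim-product table on single bits:
  2*2 = 3,   2*4 = 8,   2*8 = 12,
  4*4 = 6,   4*8 = 11,  8*8 = 13,
and  1*x = x (identity), k*l = l*k (commutative).
Pairwise Nim products:
  2 * 2 = 3
  2 * 8 = 12
  8 * 2 = 12
  8 * 8 = 13
XOR them: 3 XOR 12 XOR 12 XOR 13 = 14.
Result: 10 * 10 = 14 (in Nim).

14


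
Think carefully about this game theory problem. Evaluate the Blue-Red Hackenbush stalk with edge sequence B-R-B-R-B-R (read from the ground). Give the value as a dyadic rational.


Edges (from ground): B-R-B-R-B-R
By Berlekamp's sign-expansion rule, a Blue-Red Hackenbush stalk has the value of the surreal number whose sign sequence is the edge sequence with B -> + and R -> -.
Sign sequence: +-+-+-
Trace the sign expansion in the surreal number tree, starting from 0:
Edge 1: B (sign +) -> bounds (0, +inf), value = 1
Edge 2: R (sign -) -> bounds (0, 1), value = 1/2
Edge 3: B (sign +) -> bounds (1/2, 1), value = 3/4
Edge 4: R (sign -) -> bounds (1/2, 3/4), value = 5/8
Edge 5: B (sign +) -> bounds (5/8, 3/4), value = 11/16
Edge 6: R (sign -) -> bounds (5/8, 11/16), value = 21/32
Game value = 21/32

21/32


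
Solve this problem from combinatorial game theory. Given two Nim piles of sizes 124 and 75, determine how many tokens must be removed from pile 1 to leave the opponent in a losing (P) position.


Piles: 124 and 75
Current XOR: 124 XOR 75 = 55 (non-zero, so this is an N-position).
To make the XOR zero, we need to find a move that balances the piles.
For pile 1 (size 124): target = 124 XOR 55 = 75
We reduce pile 1 from 124 to 75.
Tokens removed: 124 - 75 = 49
Verification: 75 XOR 75 = 0

49


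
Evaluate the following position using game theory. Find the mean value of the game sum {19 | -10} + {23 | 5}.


G1 = {19 | -10}, G2 = {23 | 5}
Each is a switch {a | b} with numbers a > b; its mean value is (a + b)/2, and mean value is additive over game sums: m(G1 + G2) = m(G1) + m(G2).
Mean of G1 = (19 + (-10))/2 = 9/2 = 9/2
Mean of G2 = (23 + (5))/2 = 28/2 = 14
Mean of G1 + G2 = 9/2 + 14 = 37/2

37/2


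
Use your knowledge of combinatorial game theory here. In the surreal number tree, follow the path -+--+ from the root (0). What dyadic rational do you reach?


Sign expansion: -+--+
Rule: track bounds (lo, hi), initially (-inf, +inf). On '+', the current value becomes lo and we move to the simplest number in (value, hi): value + 1 if hi = +inf, otherwise the midpoint (value + hi)/2. On '-', the current value becomes hi and we move to value - 1 if lo = -inf, otherwise the midpoint (lo + value)/2.
Start at 0.
Step 1: sign = -, move left. Bounds: (-inf, 0). Value = -1
Step 2: sign = +, move right. Bounds: (-1, 0). Value = -1/2
Step 3: sign = -, move left. Bounds: (-1, -1/2). Value = -3/4
Step 4: sign = -, move left. Bounds: (-1, -3/4). Value = -7/8
Step 5: sign = +, move right. Bounds: (-7/8, -3/4). Value = -13/16
The surreal number with sign expansion -+--+ is -13/16.

-13/16


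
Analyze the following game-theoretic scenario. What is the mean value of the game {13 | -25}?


Game = {13 | -25}, a switch {a | b} with numbers a > b.
Its thermograph has left wall a - t and right wall b + t, which meet at t = (a - b)/2, where both equal (a + b)/2. So the mast (mean value) is at (a + b)/2.
Mean = (13 + (-25))/2 = -12/2 = -6

-6


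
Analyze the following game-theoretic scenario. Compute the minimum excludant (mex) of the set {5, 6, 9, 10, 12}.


Set = {5, 6, 9, 10, 12}
0 is NOT in the set. This is the mex.
mex = 0

0


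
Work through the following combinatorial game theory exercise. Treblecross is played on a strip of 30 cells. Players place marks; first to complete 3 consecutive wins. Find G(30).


Treblecross: place X on empty cells; 3-in-a-row wins.
Playing within two cells of an existing X lets the opponent win at once, so sensible play treats the cells i-2..i+2 around each X as dead. The player left with no safe cell loses, so this is a normal-play take-away game on strips of safe cells.
Placing X at cell i (0-indexed) of a strip of k safe cells leaves independent strips of sizes max(0, i-2) and max(0, k-i-3). Hence G(k) = mex{ G(max(0,i-2)) XOR G(max(0,k-i-3)) : 0 <= i < k }, with G(0) = 0.
G(1): splits (0,0):0^0=0 -> mex({0}) = 1
G(2): splits (0,0):0^0=0 -> mex({0}) = 1
G(3): splits (0,0):0^0=0 -> mex({0}) = 1
G(4): splits (0,1):0^1=1 (0,0):0^0=0 -> mex({0, 1}) = 2
G(5): splits (0,2):0^1=1 (0,1):0^1=1 (0,0):0^0=0 -> mex({0, 1}) = 2
G(6) = mex({1}) = 0
G(7) = mex({0, 1, 2}) = 3
G(8) = mex({0, 1, 2}) = 3
G(9) = mex({0, 2}) = 1
G(10) = mex({0, 2, 3}) = 1
G(11) = mex({0, 3}) = 1
G(12) = mex({1, 3}) = 0
G(13) = mex({0, 1, 2, 3}) = 4
G(14) = mex({0, 1, 2}) = 3
G(15) = mex({0, 1, 2}) = 3
G(16) = mex({0, 1, 2, 4}) = 3
G(17) = mex({0, 1, 3, 4}) = 2
G(18) = mex({0, 1, 3, 4}) = 2
G(19) = mex({0, 1, 3, 5}) = 2
G(20) = mex({0, 1, 2, 3, 5}) = 4
G(21) = mex({0, 1, 2, 3, 5}) = 4
G(22) = mex({1, 2, 6}) = 0
G(23) = mex({0, 1, 2, 3, 4, 6}) = 5
G(24) = mex({0, 1, 2, 3, 4}) = 5
G(25) = mex({0, 1, 3, 4, 7}) = 2
G(26) = mex({0, 1, 3, 4, 5, 7}) = 2
G(27) = mex({0, 1, 3, 5}) = 2
G(28) = mex({0, 1, 2, 5}) = 3
G(29) = mex({0, 1, 2, 4, 5, 6}) = 3
G(30) = mex({1, 2, 4, 6}) = 0
Therefore G(30) = 0.

0


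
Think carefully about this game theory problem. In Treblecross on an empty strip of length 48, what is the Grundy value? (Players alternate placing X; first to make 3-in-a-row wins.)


Treblecross: place X on empty cells; 3-in-a-row wins.
Playing within two cells of an existing X lets the opponent win at once, so sensible play treats the cells i-2..i+2 around each X as dead. The player left with no safe cell loses, so this is a normal-play take-away game on strips of safe cells.
Placing X at cell i (0-indexed) of a strip of k safe cells leaves independent strips of sizes max(0, i-2) and max(0, k-i-3). Hence G(k) = mex{ G(max(0,i-2)) XOR G(max(0,k-i-3)) : 0 <= i < k }, with G(0) = 0.
G(1): splits (0,0):0^0=0 -> mex({0}) = 1
G(2): splits (0,0):0^0=0 -> mex({0}) = 1
G(3): splits (0,0):0^0=0 -> mex({0}) = 1
G(4): splits (0,1):0^1=1 (0,0):0^0=0 -> mex({0, 1}) = 2
G(5): splits (0,2):0^1=1 (0,1):0^1=1 (0,0):0^0=0 -> mex({0, 1}) = 2
G(6) = mex({1}) = 0
G(7) = mex({0, 1, 2}) = 3
G(8) = mex({0, 1, 2}) = 3
G(9) = mex({0, 2}) = 1
G(10) = mex({0, 2, 3}) = 1
G(11) = mex({0, 3}) = 1
G(12) = mex({1, 3}) = 0
G(13) = mex({0, 1, 2, 3}) = 4
G(14) = mex({0, 1, 2}) = 3
G(15) = mex({0, 1, 2}) = 3
G(16) = mex({0, 1, 2, 4}) = 3
G(17) = mex({0, 1, 3, 4}) = 2
G(18) = mex({0, 1, 3, 4}) = 2
G(19) = mex({0, 1, 3, 5}) = 2
G(20) = mex({0, 1, 2, 3, 5}) = 4
G(21) = mex({0, 1, 2, 3, 5}) = 4
G(22) = mex({1, 2, 6}) = 0
G(23) = mex({0, 1, 2, 3, 4, 6}) = 5
G(24) = mex({0, 1, 2, 3, 4}) = 5
G(25) = mex({0, 1, 3, 4, 7}) = 2
G(26) = mex({0, 1, 3, 4, 5, 7}) = 2
G(27) = mex({0, 1, 3, 5}) = 2
G(28) = mex({0, 1, 2, 5}) = 3
G(29) = mex({0, 1, 2, 4, 5, 6}) = 3
G(30) = mex({1, 2, 4, 6}) = 0
G(31) = mex({0, 1, 2, 3, 4, 6}) = 5
G(32) = mex({1, 2, 3, 4, 7}) = 0
G(33) = mex({0, 3, 7}) = 1
G(34) = mex({0, 2, 3, 5, 7}) = 1
G(35) = mex({0, 2, 3, 5, 6}) = 1
G(36) = mex({0, 1, 2, 5, 6}) = 3
G(37) = mex({0, 1, 2, 4, 5, 6}) = 3
G(38) = mex({0, 1, 2, 4}) = 3
G(39) = mex({0, 1, 2, 3, 4, 7}) = 5
G(40) = mex({0, 1, 2, 3, 4, 5, 7}) = 6
G(41) = mex({0, 1, 2, 3, 5, 7}) = 4
G(42) = mex({0, 1, 2, 3, 5, 6, 7}) = 4
G(43) = mex({0, 2, 3, 5, 6}) = 1
G(44) = mex({1, 2, 3, 4, 5, 6}) = 0
G(45) = mex({0, 1, 2, 3, 4, 6, 7}) = 5
G(46) = mex({0, 1, 2, 3, 4, 7}) = 5
G(47) = mex({0, 1, 2, 3, 4, 5, 7}) = 6
G(48) = mex({0, 1, 2, 3, 4, 5, 7}) = 6
Therefore G(48) = 6.

6


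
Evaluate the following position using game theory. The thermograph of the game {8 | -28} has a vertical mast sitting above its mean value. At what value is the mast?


Game = {8 | -28}, a switch {a | b} with numbers a > b.
Its thermograph has left wall a - t and right wall b + t, which meet at t = (a - b)/2, where both equal (a + b)/2. So the mast (mean value) is at (a + b)/2.
Mean = (8 + (-28))/2 = -20/2 = -10

-10


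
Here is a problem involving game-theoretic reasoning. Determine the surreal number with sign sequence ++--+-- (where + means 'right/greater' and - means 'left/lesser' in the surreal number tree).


Sign expansion: ++--+--
Rule: track bounds (lo, hi), initially (-inf, +inf). On '+', the current value becomes lo and we move to the simplest number in (value, hi): value + 1 if hi = +inf, otherwise the midpoint (value + hi)/2. On '-', the current value becomes hi and we move to value - 1 if lo = -inf, otherwise the midpoint (lo + value)/2.
Start at 0.
Step 1: sign = +, move right. Bounds: (0, +inf). Value = 1
Step 2: sign = +, move right. Bounds: (1, +inf). Value = 2
Step 3: sign = -, move left. Bounds: (1, 2). Value = 3/2
Step 4: sign = -, move left. Bounds: (1, 3/2). Value = 5/4
Step 5: sign = +, move right. Bounds: (5/4, 3/2). Value = 11/8
Step 6: sign = -, move left. Bounds: (5/4, 11/8). Value = 21/16
Step 7: sign = -, move left. Bounds: (5/4, 21/16). Value = 41/32
The surreal number with sign expansion ++--+-- is 41/32.

41/32


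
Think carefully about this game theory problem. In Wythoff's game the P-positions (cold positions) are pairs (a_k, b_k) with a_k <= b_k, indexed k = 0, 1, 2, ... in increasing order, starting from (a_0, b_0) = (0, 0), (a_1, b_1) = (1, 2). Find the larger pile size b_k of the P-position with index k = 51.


By Wythoff's theorem, a_k = floor(k * phi) and b_k = floor(k * phi^2) = a_k + k, where phi = (1 + sqrt(5))/2 is the golden ratio.
phi = (1 + sqrt(5))/2 = 1.618034
phi^2 = phi + 1 = 2.618034
k = 51
k * phi^2 = 51 * 2.618034 = 133.519733
b_51 = floor(k * phi^2) = 133 (check: a_51 + k = 82 + 51 = 133)

133


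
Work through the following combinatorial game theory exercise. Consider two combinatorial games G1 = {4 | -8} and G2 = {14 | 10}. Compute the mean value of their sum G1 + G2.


G1 = {4 | -8}, G2 = {14 | 10}
Each is a switch {a | b} with numbers a > b; its mean value is (a + b)/2, and mean value is additive over game sums: m(G1 + G2) = m(G1) + m(G2).
Mean of G1 = (4 + (-8))/2 = -4/2 = -2
Mean of G2 = (14 + (10))/2 = 24/2 = 12
Mean of G1 + G2 = -2 + 12 = 10

10


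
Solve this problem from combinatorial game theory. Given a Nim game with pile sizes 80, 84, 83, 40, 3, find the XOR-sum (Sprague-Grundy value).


We need the XOR (exclusive or) of all pile sizes.
After XOR-ing pile 1 (size 80): 0 XOR 80 = 80
After XOR-ing pile 2 (size 84): 80 XOR 84 = 4
After XOR-ing pile 3 (size 83): 4 XOR 83 = 87
After XOR-ing pile 4 (size 40): 87 XOR 40 = 127
After XOR-ing pile 5 (size 3): 127 XOR 3 = 124
The Nim-value of this position is 124.

124


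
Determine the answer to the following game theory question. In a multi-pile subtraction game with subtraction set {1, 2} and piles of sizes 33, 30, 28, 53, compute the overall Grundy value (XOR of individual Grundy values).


Subtraction set: {1, 2}
For this subtraction set, G(n) = n mod 3 (period = max + 1 = 3).
Pile 1 (size 33): G(33) = 33 mod 3 = 0
Pile 2 (size 30): G(30) = 30 mod 3 = 0
Pile 3 (size 28): G(28) = 28 mod 3 = 1
Pile 4 (size 53): G(53) = 53 mod 3 = 2
Total Grundy value = XOR of all: 0 XOR 0 XOR 1 XOR 2 = 3

3


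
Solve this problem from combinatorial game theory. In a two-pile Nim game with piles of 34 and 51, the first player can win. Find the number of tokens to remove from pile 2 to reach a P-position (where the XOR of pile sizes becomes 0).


Piles: 34 and 51
Current XOR: 34 XOR 51 = 17 (non-zero, so this is an N-position).
To make the XOR zero, we need to find a move that balances the piles.
For pile 2 (size 51): target = 51 XOR 17 = 34
We reduce pile 2 from 51 to 34.
Tokens removed: 51 - 34 = 17
Verification: 34 XOR 34 = 0

17


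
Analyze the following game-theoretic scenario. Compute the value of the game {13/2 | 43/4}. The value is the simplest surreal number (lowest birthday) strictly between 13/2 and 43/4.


Left options: {13/2}, max = 13/2
Right options: {43/4}, min = 43/4
All options are numbers and max(Left) < min(Right), so by the simplicity theorem the value is the simplest (earliest-born) number strictly between 13/2 and 43/4.
Integers 7 through 10 all lie strictly between 13/2 and 43/4.
Among integers, the simplest (lowest birthday = smallest |n|; 0 is born on day 0, +-n on day n) is 7.
No non-integer in the interval can be simpler: if x is a non-integer in the interval, then floor(x) or ceil(x) also lies in the interval (the interval contains an integer), and both are proper prefixes of x's sign expansion, i.e. born earlier. So the game value is 7.
Game value = 7

7
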